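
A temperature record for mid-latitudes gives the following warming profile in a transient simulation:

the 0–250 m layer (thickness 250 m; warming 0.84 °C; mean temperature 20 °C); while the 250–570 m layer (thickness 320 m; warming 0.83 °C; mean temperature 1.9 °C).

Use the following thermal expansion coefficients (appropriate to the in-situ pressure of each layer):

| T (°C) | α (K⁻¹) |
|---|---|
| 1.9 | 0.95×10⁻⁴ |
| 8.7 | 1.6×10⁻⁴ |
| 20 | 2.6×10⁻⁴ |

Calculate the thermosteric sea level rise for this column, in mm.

Layer 1 at 20 °C → α = 2.6×10⁻⁴ K⁻¹
Layer 2 at 1.9 °C → α = 0.95×10⁻⁴ K⁻¹
0–250 m: 2.6×10⁻⁴ × 0.84 × 250 = 0.05460 m
Layer 2: 0.95×10⁻⁴ × 320 × 0.83 = 0.025232 m
Δh = 0.05460 + 0.025232 = 0.079832 m

80 mm of thermosteric rise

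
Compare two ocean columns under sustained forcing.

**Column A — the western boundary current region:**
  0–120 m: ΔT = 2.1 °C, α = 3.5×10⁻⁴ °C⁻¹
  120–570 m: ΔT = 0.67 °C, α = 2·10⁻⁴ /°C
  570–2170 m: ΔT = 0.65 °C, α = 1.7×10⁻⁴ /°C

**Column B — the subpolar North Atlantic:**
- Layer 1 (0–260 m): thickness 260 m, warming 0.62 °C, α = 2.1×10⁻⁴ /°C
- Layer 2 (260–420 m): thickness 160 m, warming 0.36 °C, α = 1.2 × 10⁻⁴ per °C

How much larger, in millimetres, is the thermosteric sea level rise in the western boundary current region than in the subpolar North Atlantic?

A 3.5×10⁻⁴ × 2.1 × 120 = 0.08820 m
A 120–570 m: 0.67 × 2×10⁻⁴ × 450 = 0.06030 m
A Layer 3: 0.65 × 1600 × 1.7×10⁻⁴ = 0.17680 m
A total: 0.32530 m
B 0.62 × 260 × 2.1×10⁻⁴ = 0.033852 m
B 260–420 m: 0.36 × 1.2×10⁻⁴ × 160 = 0.006912 m
B total: 0.040764 m
Difference: 0.32530 − 0.040764 = 0.284536 m

Δh_A − Δh_B ≈ 280 mm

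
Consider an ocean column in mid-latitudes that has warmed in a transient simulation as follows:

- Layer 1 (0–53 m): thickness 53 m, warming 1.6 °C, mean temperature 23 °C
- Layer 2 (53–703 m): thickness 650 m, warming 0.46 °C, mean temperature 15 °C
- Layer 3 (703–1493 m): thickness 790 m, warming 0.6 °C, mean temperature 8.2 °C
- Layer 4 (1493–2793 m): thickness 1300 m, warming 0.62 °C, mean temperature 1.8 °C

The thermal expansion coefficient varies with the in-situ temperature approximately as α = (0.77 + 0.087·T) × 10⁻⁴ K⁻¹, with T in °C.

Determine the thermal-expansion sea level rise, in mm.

Layer 1: α = (0.77 + 0.087×23)×10⁻⁴ = 2.771×10⁻⁴ K⁻¹
Layer 2: α = (0.77 + 0.087×15)×10⁻⁴ = 2.075×10⁻⁴ K⁻¹
Layer 3: α = (0.77 + 0.087×8.2)×10⁻⁴ = 1.4834×10⁻⁴ K⁻¹
Layer 4: α = (0.77 + 0.087×1.8)×10⁻⁴ = 0.9266×10⁻⁴ K⁻¹
2.771×10⁻⁴ × 1.6 × 53 = 0.02349808 m
650 × 2.075×10⁻⁴ × 0.46 = 0.0620425 m
703–1493 m: 0.6 × 1.4834×10⁻⁴ × 790 = 0.07031316 m
1493–2793 m: 0.62 × 1300 × 0.9266×10⁻⁴ = 0.07468396 m
Δh = 0.02349808 + 0.0620425 + 0.07031316 + 0.07468396 = 0.2305377 m ≈ 231 mm

231 mm of thermosteric rise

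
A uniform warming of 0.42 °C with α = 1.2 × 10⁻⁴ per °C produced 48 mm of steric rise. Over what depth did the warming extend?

H = Δh/(αΔT) = 0.048 / (1.2×10⁻⁴ × 0.42) ≈ 952.4 m

952 m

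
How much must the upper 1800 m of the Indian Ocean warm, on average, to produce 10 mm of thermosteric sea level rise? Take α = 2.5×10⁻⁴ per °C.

about 0.0222 °C

ΔT = Δh/(αH) = 0.01 / (2.5×10⁻⁴ × 1800) ≈ 0.02222 °C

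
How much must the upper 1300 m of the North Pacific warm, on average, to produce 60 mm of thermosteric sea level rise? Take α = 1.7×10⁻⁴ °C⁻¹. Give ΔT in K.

ΔT ≈ 0.27 K

ΔT = Δh/(αH) = 0.06 / (1.7×10⁻⁴ × 1300) ≈ 0.2715 K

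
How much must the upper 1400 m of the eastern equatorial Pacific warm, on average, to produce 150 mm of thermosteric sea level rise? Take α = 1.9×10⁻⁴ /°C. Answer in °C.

ΔT = Δh/(αH) = 0.15 / (1.9×10⁻⁴ × 1400) ≈ 0.5639 °C

0.564 °C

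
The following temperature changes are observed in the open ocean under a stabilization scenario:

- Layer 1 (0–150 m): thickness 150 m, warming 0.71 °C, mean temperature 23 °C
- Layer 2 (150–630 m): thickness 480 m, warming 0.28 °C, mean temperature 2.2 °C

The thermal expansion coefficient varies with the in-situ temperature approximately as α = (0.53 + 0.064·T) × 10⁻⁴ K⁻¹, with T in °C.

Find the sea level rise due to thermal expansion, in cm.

Layer 1: α = (0.53 + 0.064×23)×10⁻⁴ = 2.002×10⁻⁴ K⁻¹
Layer 2: α = (0.53 + 0.064×2.2)×10⁻⁴ = 0.6708×10⁻⁴ K⁻¹
0–150 m: 2.002×10⁻⁴ × 150 × 0.71 = 0.0213213 m
Layer 2: 480 × 0.6708×10⁻⁴ × 0.28 = 0.009015552 m
Δh = 0.0213213 + 0.009015552 = 0.030336852 m ≈ 3.03 cm

3.03 cm of thermosteric rise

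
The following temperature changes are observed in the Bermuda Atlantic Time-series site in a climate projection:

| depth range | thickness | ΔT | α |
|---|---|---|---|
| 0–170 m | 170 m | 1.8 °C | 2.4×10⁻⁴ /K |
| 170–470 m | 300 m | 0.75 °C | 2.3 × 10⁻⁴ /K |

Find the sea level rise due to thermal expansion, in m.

Layer 1: 170 × 1.8 × 2.4×10⁻⁴ = 0.07344 m
Layer 2: 0.75 × 300 × 2.3×10⁻⁴ = 0.05175 m
Δh = 0.07344 + 0.05175 = 0.12519 m

about 0.125 m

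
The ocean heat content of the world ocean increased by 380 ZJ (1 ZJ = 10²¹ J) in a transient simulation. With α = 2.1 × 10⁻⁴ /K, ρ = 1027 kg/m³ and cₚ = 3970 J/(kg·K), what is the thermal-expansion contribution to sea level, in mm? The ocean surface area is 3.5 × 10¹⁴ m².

Per unit area: Q = 380×10²¹ / (3.5×10¹⁴) ≈ 1.086×10⁹ J/m²
Δh = αQ/(ρcₚ) = 2.1×10⁻⁴ × 1.086×10⁹ / (1027 × 3970) ≈ 0.055936 m

Δh ≈ 55.9 mm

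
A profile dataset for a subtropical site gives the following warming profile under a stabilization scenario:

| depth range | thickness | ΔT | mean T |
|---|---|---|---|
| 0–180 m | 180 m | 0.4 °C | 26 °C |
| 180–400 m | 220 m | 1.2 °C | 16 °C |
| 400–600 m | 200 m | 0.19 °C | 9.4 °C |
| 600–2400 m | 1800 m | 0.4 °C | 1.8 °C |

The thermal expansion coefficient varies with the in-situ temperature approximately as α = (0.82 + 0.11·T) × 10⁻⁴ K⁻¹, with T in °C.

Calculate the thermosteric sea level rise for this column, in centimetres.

Δh ≈ 17.5 cm

Layer 1: α = (0.82 + 0.11×26)×10⁻⁴ = 3.68×10⁻⁴ K⁻¹
Layer 2: α = (0.82 + 0.11×16)×10⁻⁴ = 2.58×10⁻⁴ K⁻¹
Layer 3: α = (0.82 + 0.11×9.4)×10⁻⁴ = 1.854×10⁻⁴ K⁻¹
Layer 4: α = (0.82 + 0.11×1.8)×10⁻⁴ = 1.018×10⁻⁴ K⁻¹
180 × 3.68×10⁻⁴ × 0.4 = 0.026496 m
Layer 2: 1.2 × 2.58×10⁻⁴ × 220 = 0.068112 m
200 × 1.854×10⁻⁴ × 0.19 = 0.0070452 m
600–2400 m: 0.4 × 1.018×10⁻⁴ × 1800 = 0.073296 m
Δh = 0.026496 + 0.068112 + 0.0070452 + 0.073296 = 0.1749492 m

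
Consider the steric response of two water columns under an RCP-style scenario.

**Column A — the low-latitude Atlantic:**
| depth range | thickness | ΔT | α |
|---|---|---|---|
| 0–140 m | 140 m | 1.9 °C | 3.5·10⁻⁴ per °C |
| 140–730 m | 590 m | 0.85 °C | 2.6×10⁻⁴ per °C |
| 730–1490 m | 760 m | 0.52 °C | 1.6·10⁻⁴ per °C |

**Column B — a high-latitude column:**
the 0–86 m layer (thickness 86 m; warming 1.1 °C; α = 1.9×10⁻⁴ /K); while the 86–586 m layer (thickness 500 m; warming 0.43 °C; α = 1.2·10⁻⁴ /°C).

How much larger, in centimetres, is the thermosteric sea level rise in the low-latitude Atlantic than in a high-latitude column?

A 0–140 m: 140 × 3.5×10⁻⁴ × 1.9 = 0.09310 m
A Layer 2: 590 × 2.6×10⁻⁴ × 0.85 = 0.13039 m
A 730–1490 m: 1.6×10⁻⁴ × 0.52 × 760 = 0.063232 m
A total: 0.286722 m
B 0–86 m: 1.9×10⁻⁴ × 1.1 × 86 = 0.017974 m
B Layer 2: 500 × 1.2×10⁻⁴ × 0.43 = 0.02580 m
B total: 0.043774 m
Difference: 0.286722 − 0.043774 = 0.242948 m

Δh_A − Δh_B ≈ 24.3 cm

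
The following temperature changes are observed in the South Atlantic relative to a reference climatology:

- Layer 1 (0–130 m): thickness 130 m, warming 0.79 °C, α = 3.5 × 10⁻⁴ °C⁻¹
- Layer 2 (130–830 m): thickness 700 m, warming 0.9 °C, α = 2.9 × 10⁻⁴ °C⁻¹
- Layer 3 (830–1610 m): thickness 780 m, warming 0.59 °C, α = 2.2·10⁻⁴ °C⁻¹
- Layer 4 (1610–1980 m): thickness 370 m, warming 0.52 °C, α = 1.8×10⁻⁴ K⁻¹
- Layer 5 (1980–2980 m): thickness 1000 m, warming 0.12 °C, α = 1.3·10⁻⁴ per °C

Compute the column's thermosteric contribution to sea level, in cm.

about 37 cm

0–130 m: 0.79 × 3.5×10⁻⁴ × 130 = 0.035945 m
Layer 2: 700 × 2.9×10⁻⁴ × 0.9 = 0.18270 m
830–1610 m: 780 × 0.59 × 2.2×10⁻⁴ = 0.101244 m
Layer 4: 0.52 × 1.8×10⁻⁴ × 370 = 0.034632 m
Layer 5: 1.3×10⁻⁴ × 0.12 × 1000 = 0.01560 m
Δh = 0.035945 + 0.18270 + 0.101244 + 0.034632 + 0.01560 = 0.370121 m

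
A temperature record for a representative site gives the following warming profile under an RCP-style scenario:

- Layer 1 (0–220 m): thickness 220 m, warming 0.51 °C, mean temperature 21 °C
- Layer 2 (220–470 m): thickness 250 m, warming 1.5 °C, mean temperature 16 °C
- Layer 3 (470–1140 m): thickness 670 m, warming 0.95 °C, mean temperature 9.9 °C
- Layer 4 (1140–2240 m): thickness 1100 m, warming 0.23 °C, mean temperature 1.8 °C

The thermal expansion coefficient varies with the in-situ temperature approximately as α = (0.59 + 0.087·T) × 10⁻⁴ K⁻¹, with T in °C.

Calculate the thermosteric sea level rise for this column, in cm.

21.3 cm of thermosteric rise

Layer 1: α = (0.59 + 0.087×21)×10⁻⁴ = 2.417×10⁻⁴ K⁻¹
Layer 2: α = (0.59 + 0.087×16)×10⁻⁴ = 1.982×10⁻⁴ K⁻¹
Layer 3: α = (0.59 + 0.087×9.9)×10⁻⁴ = 1.4513×10⁻⁴ K⁻¹
Layer 4: α = (0.59 + 0.087×1.8)×10⁻⁴ = 0.7466×10⁻⁴ K⁻¹
0.51 × 220 × 2.417×10⁻⁴ = 0.02711874 m
Layer 2: 1.982×10⁻⁴ × 250 × 1.5 = 0.074325 m
670 × 1.4513×10⁻⁴ × 0.95 = 0.092375245 m
Layer 4: 0.23 × 0.7466×10⁻⁴ × 1100 = 0.01888898 m
Δh = 0.02711874 + 0.074325 + 0.092375245 + 0.01888898 = 0.212707965 m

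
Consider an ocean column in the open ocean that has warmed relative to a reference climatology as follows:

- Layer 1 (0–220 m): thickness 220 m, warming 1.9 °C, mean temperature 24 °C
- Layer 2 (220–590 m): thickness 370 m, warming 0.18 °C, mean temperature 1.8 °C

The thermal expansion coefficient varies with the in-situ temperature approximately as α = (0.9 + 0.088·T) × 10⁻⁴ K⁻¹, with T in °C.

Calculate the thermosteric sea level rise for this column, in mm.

130 mm

Layer 1: α = (0.9 + 0.088×24)×10⁻⁴ = 3.012×10⁻⁴ K⁻¹
Layer 2: α = (0.9 + 0.088×1.8)×10⁻⁴ = 1.0584×10⁻⁴ K⁻¹
0–220 m: 3.012×10⁻⁴ × 1.9 × 220 = 0.1259016 m
220–590 m: 370 × 0.18 × 1.0584×10⁻⁴ = 0.007048944 m
Δh = 0.1259016 + 0.007048944 = 0.132950544 m ≈ 130 mm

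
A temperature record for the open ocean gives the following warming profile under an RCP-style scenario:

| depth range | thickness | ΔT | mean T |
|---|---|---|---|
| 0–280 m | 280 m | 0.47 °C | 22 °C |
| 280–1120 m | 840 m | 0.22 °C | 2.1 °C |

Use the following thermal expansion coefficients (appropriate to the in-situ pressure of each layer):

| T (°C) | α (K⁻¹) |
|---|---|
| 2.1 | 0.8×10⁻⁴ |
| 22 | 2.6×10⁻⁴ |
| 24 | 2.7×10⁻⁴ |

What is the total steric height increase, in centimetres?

Layer 1 at 22 °C → α = 2.6×10⁻⁴ K⁻¹
Layer 2 at 2.1 °C → α = 0.8×10⁻⁴ K⁻¹
0–280 m: 0.47 × 280 × 2.6×10⁻⁴ = 0.034216 m
280–1120 m: 0.22 × 840 × 0.8×10⁻⁴ = 0.014784 m
Δh = 0.034216 + 0.014784 = 0.04900 m ≈ 4.90 cm

Δh ≈ 4.90 cm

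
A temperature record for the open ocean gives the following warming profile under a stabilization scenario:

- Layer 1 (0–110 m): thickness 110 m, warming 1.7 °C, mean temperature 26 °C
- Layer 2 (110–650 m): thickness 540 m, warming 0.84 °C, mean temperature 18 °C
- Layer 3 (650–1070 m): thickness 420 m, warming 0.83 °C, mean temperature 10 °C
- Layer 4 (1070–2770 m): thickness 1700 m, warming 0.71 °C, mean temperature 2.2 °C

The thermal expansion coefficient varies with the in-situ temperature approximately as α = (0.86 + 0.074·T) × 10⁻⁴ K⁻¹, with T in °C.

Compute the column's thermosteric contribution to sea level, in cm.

Layer 1: α = (0.86 + 0.074×26)×10⁻⁴ = 2.784×10⁻⁴ K⁻¹
Layer 2: α = (0.86 + 0.074×18)×10⁻⁴ = 2.192×10⁻⁴ K⁻¹
Layer 3: α = (0.86 + 0.074×10)×10⁻⁴ = 1.6×10⁻⁴ K⁻¹
Layer 4: α = (0.86 + 0.074×2.2)×10⁻⁴ = 1.0228×10⁻⁴ K⁻¹
1.7 × 2.784×10⁻⁴ × 110 = 0.0520608 m
110–650 m: 540 × 2.192×10⁻⁴ × 0.84 = 0.09942912 m
420 × 0.83 × 1.6×10⁻⁴ = 0.055776 m
0.71 × 1700 × 1.0228×10⁻⁴ = 0.12345196 m
Δh = 0.0520608 + 0.09942912 + 0.055776 + 0.12345196 = 0.33071788 m

about 33 cm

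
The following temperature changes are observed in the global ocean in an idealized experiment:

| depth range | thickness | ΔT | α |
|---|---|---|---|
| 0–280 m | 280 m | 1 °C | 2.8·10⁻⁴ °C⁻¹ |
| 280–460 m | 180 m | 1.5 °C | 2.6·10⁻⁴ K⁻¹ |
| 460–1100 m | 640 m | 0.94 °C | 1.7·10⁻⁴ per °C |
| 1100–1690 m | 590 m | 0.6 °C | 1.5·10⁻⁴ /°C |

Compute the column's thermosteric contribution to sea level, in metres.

Layer 1: 280 × 2.8×10⁻⁴ × 1 = 0.07840 m
280–460 m: 180 × 1.5 × 2.6×10⁻⁴ = 0.07020 m
Layer 3: 1.7×10⁻⁴ × 0.94 × 640 = 0.102272 m
Layer 4: 590 × 1.5×10⁻⁴ × 0.6 = 0.05310 m
Δh = 0.07840 + 0.07020 + 0.102272 + 0.05310 = 0.303972 m ≈ 0.304 m

0.304 m of thermosteric rise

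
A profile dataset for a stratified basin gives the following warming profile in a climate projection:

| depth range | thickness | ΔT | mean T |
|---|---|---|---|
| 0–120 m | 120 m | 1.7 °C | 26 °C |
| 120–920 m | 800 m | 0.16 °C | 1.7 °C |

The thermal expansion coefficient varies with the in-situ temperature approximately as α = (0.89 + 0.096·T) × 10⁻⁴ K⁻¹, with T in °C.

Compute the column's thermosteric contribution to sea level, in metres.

0.0826 m

Layer 1: α = (0.89 + 0.096×26)×10⁻⁴ = 3.386×10⁻⁴ K⁻¹
Layer 2: α = (0.89 + 0.096×1.7)×10⁻⁴ = 1.0532×10⁻⁴ K⁻¹
0–120 m: 1.7 × 120 × 3.386×10⁻⁴ = 0.0690744 m
0.16 × 1.0532×10⁻⁴ × 800 = 0.01348096 m
Δh = 0.0690744 + 0.01348096 = 0.08255536 m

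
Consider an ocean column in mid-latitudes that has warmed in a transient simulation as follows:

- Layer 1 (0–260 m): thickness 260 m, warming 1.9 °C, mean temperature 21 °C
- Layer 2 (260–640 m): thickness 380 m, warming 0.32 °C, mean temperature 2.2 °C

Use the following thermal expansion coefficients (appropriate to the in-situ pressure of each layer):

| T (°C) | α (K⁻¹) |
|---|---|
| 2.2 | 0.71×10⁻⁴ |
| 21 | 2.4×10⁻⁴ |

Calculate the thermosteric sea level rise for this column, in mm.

Δh = 127 mm

Layer 1 at 21 °C → α = 2.4×10⁻⁴ K⁻¹
Layer 2 at 2.2 °C → α = 0.71×10⁻⁴ K⁻¹
0–260 m: 1.9 × 2.4×10⁻⁴ × 260 = 0.11856 m
260–640 m: 0.32 × 380 × 0.71×10⁻⁴ = 0.0086336 m
Δh = 0.11856 + 0.0086336 = 0.1271936 m ≈ 127 mm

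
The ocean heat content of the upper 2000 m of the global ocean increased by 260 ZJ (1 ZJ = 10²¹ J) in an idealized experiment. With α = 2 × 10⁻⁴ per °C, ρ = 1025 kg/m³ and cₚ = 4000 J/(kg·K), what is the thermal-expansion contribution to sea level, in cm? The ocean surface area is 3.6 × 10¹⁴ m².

3.52 cm of thermosteric rise

Per unit area: Q = 260×10²¹ / (3.6×10¹⁴) ≈ 7.222×10⁸ J/m²
Δh = αQ/(ρcₚ) = 2×10⁻⁴ × 7.222×10⁸ / (1025 × 4000) ≈ 0.035229 m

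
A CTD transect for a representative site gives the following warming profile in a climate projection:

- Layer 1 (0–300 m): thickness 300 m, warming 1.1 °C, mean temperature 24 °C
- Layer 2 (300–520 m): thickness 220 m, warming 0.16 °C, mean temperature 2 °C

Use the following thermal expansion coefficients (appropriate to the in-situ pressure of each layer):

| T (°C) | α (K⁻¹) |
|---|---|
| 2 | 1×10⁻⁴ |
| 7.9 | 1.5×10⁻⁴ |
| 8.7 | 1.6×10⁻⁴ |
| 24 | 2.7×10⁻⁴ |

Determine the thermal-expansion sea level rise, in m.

Layer 1 at 24 °C → α = 2.7×10⁻⁴ K⁻¹
Layer 2 at 2 °C → α = 1×10⁻⁴ K⁻¹
Layer 1: 300 × 1.1 × 2.7×10⁻⁴ = 0.08910 m
1×10⁻⁴ × 220 × 0.16 = 0.00352 m
Δh = 0.08910 + 0.00352 = 0.09262 m

0.0926 m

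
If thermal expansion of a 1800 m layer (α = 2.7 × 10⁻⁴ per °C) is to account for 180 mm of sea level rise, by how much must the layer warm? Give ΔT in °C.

ΔT = Δh/(αH) = 0.18 / (2.7×10⁻⁴ × 1800) ≈ 0.3704 °C

0.37 °C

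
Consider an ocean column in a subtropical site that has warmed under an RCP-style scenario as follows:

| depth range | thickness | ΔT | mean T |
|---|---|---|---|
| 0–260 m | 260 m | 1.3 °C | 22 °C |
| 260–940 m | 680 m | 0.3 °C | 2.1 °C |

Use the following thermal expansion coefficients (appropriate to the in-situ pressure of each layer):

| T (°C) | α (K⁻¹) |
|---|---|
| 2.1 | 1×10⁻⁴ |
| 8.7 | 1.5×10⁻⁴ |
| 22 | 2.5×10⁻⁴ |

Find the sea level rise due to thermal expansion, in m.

0.10 m of thermosteric rise

Layer 1 at 22 °C → α = 2.5×10⁻⁴ K⁻¹
Layer 2 at 2.1 °C → α = 1×10⁻⁴ K⁻¹
0–260 m: 2.5×10⁻⁴ × 1.3 × 260 = 0.08450 m
1×10⁻⁴ × 680 × 0.3 = 0.02040 m
Δh = 0.08450 + 0.02040 = 0.10490 m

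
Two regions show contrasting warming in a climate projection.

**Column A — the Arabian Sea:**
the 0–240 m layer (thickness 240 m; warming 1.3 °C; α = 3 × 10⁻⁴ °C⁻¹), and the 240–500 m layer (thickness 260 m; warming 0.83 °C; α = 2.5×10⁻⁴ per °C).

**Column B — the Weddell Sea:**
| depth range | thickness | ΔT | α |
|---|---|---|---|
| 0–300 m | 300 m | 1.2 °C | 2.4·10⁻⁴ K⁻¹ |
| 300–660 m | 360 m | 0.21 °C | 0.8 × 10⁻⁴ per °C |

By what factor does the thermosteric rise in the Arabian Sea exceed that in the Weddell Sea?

≈ 1.6×

A Layer 1: 3×10⁻⁴ × 240 × 1.3 = 0.09360 m
A 2.5×10⁻⁴ × 260 × 0.83 = 0.05395 m
A total: 0.14755 m
B Layer 1: 300 × 1.2 × 2.4×10⁻⁴ = 0.08640 m
B Layer 2: 0.21 × 0.8×10⁻⁴ × 360 = 0.006048 m
B total: 0.092448 m
Ratio: 0.14755 / 0.092448 ≈ 1.596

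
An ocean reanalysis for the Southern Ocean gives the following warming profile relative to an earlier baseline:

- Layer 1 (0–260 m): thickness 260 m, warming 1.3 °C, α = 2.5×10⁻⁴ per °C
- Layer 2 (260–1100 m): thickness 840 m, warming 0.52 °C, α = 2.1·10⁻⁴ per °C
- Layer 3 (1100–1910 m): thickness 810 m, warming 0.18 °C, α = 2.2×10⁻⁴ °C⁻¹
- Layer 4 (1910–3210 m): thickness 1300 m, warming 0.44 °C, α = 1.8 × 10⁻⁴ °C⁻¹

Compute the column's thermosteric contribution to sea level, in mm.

Δh ≈ 310 mm

Layer 1: 1.3 × 2.5×10⁻⁴ × 260 = 0.08450 m
2.1×10⁻⁴ × 0.52 × 840 = 0.091728 m
810 × 2.2×10⁻⁴ × 0.18 = 0.032076 m
1.8×10⁻⁴ × 1300 × 0.44 = 0.10296 m
Δh = 0.08450 + 0.091728 + 0.032076 + 0.10296 = 0.311264 m ≈ 310 mm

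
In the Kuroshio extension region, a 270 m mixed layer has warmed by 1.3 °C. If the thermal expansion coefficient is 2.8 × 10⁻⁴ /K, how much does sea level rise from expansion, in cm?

Δh = αΔT·H = 2.8×10⁻⁴ × 1.3 × 270 = 0.09828 m

9.83 cm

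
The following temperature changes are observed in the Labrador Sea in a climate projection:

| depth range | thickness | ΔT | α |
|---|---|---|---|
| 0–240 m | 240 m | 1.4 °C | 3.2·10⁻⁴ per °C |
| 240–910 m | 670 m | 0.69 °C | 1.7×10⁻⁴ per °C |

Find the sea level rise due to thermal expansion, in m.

0–240 m: 3.2×10⁻⁴ × 240 × 1.4 = 0.10752 m
670 × 1.7×10⁻⁴ × 0.69 = 0.078591 m
Δh = 0.10752 + 0.078591 = 0.186111 m ≈ 0.186 m

Δh = 0.186 m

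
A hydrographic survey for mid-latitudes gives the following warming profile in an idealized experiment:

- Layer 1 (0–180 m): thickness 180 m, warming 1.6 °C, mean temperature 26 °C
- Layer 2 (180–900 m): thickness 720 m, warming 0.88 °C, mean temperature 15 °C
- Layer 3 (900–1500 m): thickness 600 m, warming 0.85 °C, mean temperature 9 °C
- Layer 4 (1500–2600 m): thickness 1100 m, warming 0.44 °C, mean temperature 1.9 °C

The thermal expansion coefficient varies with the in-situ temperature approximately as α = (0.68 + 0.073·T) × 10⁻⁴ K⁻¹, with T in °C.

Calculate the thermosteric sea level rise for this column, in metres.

0.295 m of thermosteric rise

Layer 1: α = (0.68 + 0.073×26)×10⁻⁴ = 2.578×10⁻⁴ K⁻¹
Layer 2: α = (0.68 + 0.073×15)×10⁻⁴ = 1.775×10⁻⁴ K⁻¹
Layer 3: α = (0.68 + 0.073×9)×10⁻⁴ = 1.337×10⁻⁴ K⁻¹
Layer 4: α = (0.68 + 0.073×1.9)×10⁻⁴ = 0.8187×10⁻⁴ K⁻¹
2.578×10⁻⁴ × 1.6 × 180 = 0.0742464 m
180–900 m: 0.88 × 720 × 1.775×10⁻⁴ = 0.112464 m
Layer 3: 0.85 × 1.337×10⁻⁴ × 600 = 0.068187 m
Layer 4: 0.8187×10⁻⁴ × 1100 × 0.44 = 0.03962508 m
Δh = 0.0742464 + 0.112464 + 0.068187 + 0.03962508 = 0.29452248 m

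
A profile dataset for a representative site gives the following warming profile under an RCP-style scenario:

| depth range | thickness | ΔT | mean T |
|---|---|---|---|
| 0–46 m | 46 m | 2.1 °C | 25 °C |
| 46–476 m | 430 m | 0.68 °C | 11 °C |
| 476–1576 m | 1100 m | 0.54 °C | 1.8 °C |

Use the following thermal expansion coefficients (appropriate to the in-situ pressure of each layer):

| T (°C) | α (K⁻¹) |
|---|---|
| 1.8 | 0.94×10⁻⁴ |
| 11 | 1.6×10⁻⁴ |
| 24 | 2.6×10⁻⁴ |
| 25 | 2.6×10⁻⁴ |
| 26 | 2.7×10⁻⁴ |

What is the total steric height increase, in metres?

Δh = 0.13 m

Layer 1 at 25 °C → α = 2.6×10⁻⁴ K⁻¹
Layer 2 at 11 °C → α = 1.6×10⁻⁴ K⁻¹
Layer 3 at 1.8 °C → α = 0.94×10⁻⁴ K⁻¹
2.1 × 2.6×10⁻⁴ × 46 = 0.025116 m
430 × 1.6×10⁻⁴ × 0.68 = 0.046784 m
0.54 × 1100 × 0.94×10⁻⁴ = 0.055836 m
Δh = 0.025116 + 0.046784 + 0.055836 = 0.127736 m ≈ 0.13 m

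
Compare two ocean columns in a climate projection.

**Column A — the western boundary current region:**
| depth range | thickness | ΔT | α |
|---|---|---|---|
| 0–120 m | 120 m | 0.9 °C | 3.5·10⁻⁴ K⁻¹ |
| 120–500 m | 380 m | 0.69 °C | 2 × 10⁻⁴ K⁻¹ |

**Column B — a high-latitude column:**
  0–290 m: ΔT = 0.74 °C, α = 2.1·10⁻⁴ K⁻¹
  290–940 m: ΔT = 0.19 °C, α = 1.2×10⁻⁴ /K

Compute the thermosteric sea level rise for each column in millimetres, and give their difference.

A 0.9 × 120 × 3.5×10⁻⁴ = 0.03780 m
A Layer 2: 380 × 2×10⁻⁴ × 0.69 = 0.05244 m
A total: 0.09024 m
B 0–290 m: 290 × 2.1×10⁻⁴ × 0.74 = 0.045066 m
B 290–940 m: 650 × 0.19 × 1.2×10⁻⁴ = 0.01482 m
B total: 0.059886 m
Difference: 0.09024 − 0.059886 = 0.030354 m

A: 90 mm; B: 60 mm; difference 30 mm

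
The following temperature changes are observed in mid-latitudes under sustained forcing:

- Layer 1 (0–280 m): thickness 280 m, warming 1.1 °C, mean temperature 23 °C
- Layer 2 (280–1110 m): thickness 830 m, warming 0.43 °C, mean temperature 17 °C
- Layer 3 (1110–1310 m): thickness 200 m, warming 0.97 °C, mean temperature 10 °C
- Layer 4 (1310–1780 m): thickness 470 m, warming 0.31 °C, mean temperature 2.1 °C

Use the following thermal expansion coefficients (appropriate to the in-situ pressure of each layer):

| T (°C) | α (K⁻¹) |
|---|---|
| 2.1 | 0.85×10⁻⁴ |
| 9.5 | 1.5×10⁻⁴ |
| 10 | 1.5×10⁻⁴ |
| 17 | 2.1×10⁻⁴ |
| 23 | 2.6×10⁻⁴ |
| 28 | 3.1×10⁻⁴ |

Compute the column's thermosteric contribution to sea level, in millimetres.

Layer 1 at 23 °C → α = 2.6×10⁻⁴ K⁻¹
Layer 2 at 17 °C → α = 2.1×10⁻⁴ K⁻¹
Layer 3 at 10 °C → α = 1.5×10⁻⁴ K⁻¹
Layer 4 at 2.1 °C → α = 0.85×10⁻⁴ K⁻¹
2.6×10⁻⁴ × 1.1 × 280 = 0.08008 m
280–1110 m: 830 × 2.1×10⁻⁴ × 0.43 = 0.074949 m
0.97 × 1.5×10⁻⁴ × 200 = 0.02910 m
1310–1780 m: 470 × 0.85×10⁻⁴ × 0.31 = 0.0123845 m
Δh = 0.08008 + 0.074949 + 0.02910 + 0.0123845 = 0.1965135 m

about 200 mm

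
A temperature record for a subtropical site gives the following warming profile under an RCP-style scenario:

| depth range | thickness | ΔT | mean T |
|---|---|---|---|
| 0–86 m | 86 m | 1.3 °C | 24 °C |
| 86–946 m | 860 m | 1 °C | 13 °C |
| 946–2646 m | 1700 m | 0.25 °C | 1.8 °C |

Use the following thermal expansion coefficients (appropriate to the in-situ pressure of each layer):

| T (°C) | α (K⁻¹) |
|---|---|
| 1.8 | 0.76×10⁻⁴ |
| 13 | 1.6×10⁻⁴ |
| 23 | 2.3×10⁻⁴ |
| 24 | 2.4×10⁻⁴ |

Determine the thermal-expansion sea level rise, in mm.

about 200 mm

Layer 1 at 24 °C → α = 2.4×10⁻⁴ K⁻¹
Layer 2 at 13 °C → α = 1.6×10⁻⁴ K⁻¹
Layer 3 at 1.8 °C → α = 0.76×10⁻⁴ K⁻¹
0–86 m: 1.3 × 86 × 2.4×10⁻⁴ = 0.026832 m
Layer 2: 1.6×10⁻⁴ × 860 × 1 = 0.13760 m
Layer 3: 1700 × 0.25 × 0.76×10⁻⁴ = 0.03230 m
Δh = 0.026832 + 0.13760 + 0.03230 = 0.196732 m ≈ 200 mm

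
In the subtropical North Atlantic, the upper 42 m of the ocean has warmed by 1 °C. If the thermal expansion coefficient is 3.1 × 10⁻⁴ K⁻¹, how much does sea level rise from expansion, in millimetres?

Δh = αΔT·H = 3.1×10⁻⁴ × 1 × 42 = 0.01302 m

Δh = 13.0 mm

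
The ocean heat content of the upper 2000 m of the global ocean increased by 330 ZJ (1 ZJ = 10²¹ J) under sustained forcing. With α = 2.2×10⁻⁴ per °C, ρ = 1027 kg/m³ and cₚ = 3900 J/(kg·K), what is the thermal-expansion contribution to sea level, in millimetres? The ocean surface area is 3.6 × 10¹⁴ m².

Per unit area: Q = 330×10²¹ / (3.6×10¹⁴) ≈ 9.167×10⁸ J/m²
Δh = αQ/(ρcₚ) = 2.2×10⁻⁴ × 9.167×10⁸ / (1027 × 3900) ≈ 0.050352 m

50 mm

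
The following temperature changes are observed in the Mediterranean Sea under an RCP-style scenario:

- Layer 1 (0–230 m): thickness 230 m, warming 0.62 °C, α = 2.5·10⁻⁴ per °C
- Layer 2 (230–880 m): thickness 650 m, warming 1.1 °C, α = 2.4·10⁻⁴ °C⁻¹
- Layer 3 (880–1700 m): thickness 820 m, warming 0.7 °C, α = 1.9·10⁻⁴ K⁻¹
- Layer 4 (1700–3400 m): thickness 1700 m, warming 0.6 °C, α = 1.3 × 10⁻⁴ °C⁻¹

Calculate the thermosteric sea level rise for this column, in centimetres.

Δh = 44.9 cm

0.62 × 2.5×10⁻⁴ × 230 = 0.03565 m
Layer 2: 1.1 × 650 × 2.4×10⁻⁴ = 0.17160 m
Layer 3: 1.9×10⁻⁴ × 0.7 × 820 = 0.10906 m
1700–3400 m: 0.6 × 1.3×10⁻⁴ × 1700 = 0.13260 m
Δh = 0.03565 + 0.17160 + 0.10906 + 0.13260 = 0.44891 m ≈ 44.9 cm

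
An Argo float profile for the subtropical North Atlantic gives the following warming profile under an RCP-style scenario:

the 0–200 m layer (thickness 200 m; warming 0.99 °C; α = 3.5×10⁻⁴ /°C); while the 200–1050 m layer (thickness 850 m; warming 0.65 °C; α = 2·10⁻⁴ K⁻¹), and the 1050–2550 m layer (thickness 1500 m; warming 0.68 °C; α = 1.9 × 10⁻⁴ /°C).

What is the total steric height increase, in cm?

3.5×10⁻⁴ × 0.99 × 200 = 0.06930 m
Layer 2: 850 × 2×10⁻⁴ × 0.65 = 0.11050 m
1050–2550 m: 1500 × 1.9×10⁻⁴ × 0.68 = 0.19380 m
Δh = 0.06930 + 0.11050 + 0.19380 = 0.37360 m

about 37 cm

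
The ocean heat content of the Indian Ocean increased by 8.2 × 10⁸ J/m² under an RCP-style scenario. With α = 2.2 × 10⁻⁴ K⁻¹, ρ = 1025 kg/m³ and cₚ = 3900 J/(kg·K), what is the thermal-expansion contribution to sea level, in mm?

about 45.1 mm

Δh = αQ/(ρcₚ) = 2.2×10⁻⁴ × 8.2×10⁸ / (1025 × 3900) ≈ 0.045128 m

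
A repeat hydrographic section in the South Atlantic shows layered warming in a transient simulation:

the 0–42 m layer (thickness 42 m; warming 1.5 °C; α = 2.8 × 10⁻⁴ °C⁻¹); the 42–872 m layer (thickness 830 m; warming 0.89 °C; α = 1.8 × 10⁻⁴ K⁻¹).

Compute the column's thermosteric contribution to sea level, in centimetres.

15.1 cm of thermosteric rise

Layer 1: 2.8×10⁻⁴ × 42 × 1.5 = 0.01764 m
Layer 2: 1.8×10⁻⁴ × 830 × 0.89 = 0.132966 m
Δh = 0.01764 + 0.132966 = 0.150606 m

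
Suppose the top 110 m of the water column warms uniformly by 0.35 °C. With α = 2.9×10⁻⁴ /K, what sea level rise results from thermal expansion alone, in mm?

11.2 mm of thermosteric rise

Δh = αΔT·H = 2.9×10⁻⁴ × 0.35 × 110 = 0.011165 m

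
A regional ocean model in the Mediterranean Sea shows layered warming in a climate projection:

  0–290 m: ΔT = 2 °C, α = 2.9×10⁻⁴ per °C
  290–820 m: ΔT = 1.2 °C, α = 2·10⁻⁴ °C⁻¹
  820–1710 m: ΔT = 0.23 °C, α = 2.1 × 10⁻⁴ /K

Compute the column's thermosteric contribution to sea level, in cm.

Layer 1: 290 × 2.9×10⁻⁴ × 2 = 0.16820 m
Layer 2: 2×10⁻⁴ × 1.2 × 530 = 0.12720 m
820–1710 m: 0.23 × 890 × 2.1×10⁻⁴ = 0.042987 m
Δh = 0.16820 + 0.12720 + 0.042987 = 0.338387 m ≈ 34 cm

34 cm of thermosteric rise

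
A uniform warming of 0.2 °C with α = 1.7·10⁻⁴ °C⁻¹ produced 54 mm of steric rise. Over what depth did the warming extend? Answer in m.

H = Δh/(αΔT) = 0.054 / (1.7×10⁻⁴ × 0.2) ≈ 1588 m

about 1590 m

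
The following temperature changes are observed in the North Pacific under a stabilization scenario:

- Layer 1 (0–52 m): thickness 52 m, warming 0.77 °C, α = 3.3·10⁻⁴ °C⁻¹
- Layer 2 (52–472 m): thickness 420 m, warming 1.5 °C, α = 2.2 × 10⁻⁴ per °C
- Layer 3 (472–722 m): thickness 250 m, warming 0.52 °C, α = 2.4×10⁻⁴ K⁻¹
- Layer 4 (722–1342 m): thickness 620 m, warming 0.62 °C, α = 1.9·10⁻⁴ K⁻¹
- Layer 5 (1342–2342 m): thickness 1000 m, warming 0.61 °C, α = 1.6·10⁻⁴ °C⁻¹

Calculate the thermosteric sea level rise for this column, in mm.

354 mm

0–52 m: 3.3×10⁻⁴ × 0.77 × 52 = 0.0132132 m
52–472 m: 420 × 1.5 × 2.2×10⁻⁴ = 0.13860 m
Layer 3: 0.52 × 2.4×10⁻⁴ × 250 = 0.03120 m
722–1342 m: 620 × 1.9×10⁻⁴ × 0.62 = 0.073036 m
0.61 × 1000 × 1.6×10⁻⁴ = 0.09760 m
Δh = 0.0132132 + 0.13860 + 0.03120 + 0.073036 + 0.09760 = 0.3536492 m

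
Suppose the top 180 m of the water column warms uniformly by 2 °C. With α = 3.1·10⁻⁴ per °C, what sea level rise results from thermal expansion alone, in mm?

Δh = αΔT·H = 3.1×10⁻⁴ × 2 × 180 = 0.11160 m

about 110 mm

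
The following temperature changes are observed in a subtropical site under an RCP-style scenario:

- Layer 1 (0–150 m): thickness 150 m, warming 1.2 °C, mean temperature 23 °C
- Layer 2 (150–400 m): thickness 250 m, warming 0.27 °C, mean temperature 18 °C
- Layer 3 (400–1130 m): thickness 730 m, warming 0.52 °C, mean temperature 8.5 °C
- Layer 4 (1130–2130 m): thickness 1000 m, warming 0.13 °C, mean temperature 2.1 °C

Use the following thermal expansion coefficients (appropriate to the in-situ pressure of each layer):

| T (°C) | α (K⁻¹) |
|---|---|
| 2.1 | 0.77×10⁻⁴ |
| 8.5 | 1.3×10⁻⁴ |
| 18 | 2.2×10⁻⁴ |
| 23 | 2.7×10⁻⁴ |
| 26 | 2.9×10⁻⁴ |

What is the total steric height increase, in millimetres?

Layer 1 at 23 °C → α = 2.7×10⁻⁴ K⁻¹
Layer 2 at 18 °C → α = 2.2×10⁻⁴ K⁻¹
Layer 3 at 8.5 °C → α = 1.3×10⁻⁴ K⁻¹
Layer 4 at 2.1 °C → α = 0.77×10⁻⁴ K⁻¹
1.2 × 2.7×10⁻⁴ × 150 = 0.04860 m
2.2×10⁻⁴ × 0.27 × 250 = 0.01485 m
1.3×10⁻⁴ × 0.52 × 730 = 0.049348 m
0.77×10⁻⁴ × 1000 × 0.13 = 0.01001 m
Δh = 0.04860 + 0.01485 + 0.049348 + 0.01001 = 0.122808 m

120 mm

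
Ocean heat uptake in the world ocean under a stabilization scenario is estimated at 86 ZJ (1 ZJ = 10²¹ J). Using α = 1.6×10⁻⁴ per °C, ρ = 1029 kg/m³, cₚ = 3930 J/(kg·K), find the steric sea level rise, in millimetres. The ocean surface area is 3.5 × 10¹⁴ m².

9.7 mm

Per unit area: Q = 86×10²¹ / (3.5×10¹⁴) ≈ 2.457×10⁸ J/m²
Δh = αQ/(ρcₚ) = 1.6×10⁻⁴ × 2.457×10⁸ / (1029 × 3930) ≈ 0.0097211 m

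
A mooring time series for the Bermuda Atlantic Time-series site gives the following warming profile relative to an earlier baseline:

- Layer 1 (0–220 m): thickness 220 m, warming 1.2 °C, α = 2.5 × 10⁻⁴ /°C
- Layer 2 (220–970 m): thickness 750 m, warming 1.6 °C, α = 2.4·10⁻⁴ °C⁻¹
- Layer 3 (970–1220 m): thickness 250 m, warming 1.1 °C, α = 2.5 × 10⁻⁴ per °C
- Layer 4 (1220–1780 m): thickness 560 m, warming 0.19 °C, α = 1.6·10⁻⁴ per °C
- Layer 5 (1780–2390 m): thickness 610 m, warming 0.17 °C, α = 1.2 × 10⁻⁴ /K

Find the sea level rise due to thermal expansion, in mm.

0–220 m: 1.2 × 2.5×10⁻⁴ × 220 = 0.06600 m
220–970 m: 2.4×10⁻⁴ × 750 × 1.6 = 0.28800 m
Layer 3: 1.1 × 2.5×10⁻⁴ × 250 = 0.06875 m
1220–1780 m: 1.6×10⁻⁴ × 0.19 × 560 = 0.017024 m
Layer 5: 0.17 × 1.2×10⁻⁴ × 610 = 0.012444 m
Δh = 0.06600 + 0.28800 + 0.06875 + 0.017024 + 0.012444 = 0.452218 m

Δh = 452 mm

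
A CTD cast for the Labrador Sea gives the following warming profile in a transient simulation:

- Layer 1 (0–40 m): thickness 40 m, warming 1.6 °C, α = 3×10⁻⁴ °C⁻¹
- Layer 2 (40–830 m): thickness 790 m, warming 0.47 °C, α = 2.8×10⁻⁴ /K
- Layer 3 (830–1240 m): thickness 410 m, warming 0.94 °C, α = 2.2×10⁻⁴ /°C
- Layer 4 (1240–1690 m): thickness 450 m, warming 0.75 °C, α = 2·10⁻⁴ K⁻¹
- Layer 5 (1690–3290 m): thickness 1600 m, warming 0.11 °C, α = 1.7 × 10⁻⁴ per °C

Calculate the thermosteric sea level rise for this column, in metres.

1.6 × 40 × 3×10⁻⁴ = 0.01920 m
2.8×10⁻⁴ × 0.47 × 790 = 0.103964 m
Layer 3: 410 × 2.2×10⁻⁴ × 0.94 = 0.084788 m
1240–1690 m: 0.75 × 2×10⁻⁴ × 450 = 0.06750 m
1690–3290 m: 1600 × 0.11 × 1.7×10⁻⁴ = 0.02992 m
Δh = 0.01920 + 0.103964 + 0.084788 + 0.06750 + 0.02992 = 0.305372 m

0.305 m of thermosteric rise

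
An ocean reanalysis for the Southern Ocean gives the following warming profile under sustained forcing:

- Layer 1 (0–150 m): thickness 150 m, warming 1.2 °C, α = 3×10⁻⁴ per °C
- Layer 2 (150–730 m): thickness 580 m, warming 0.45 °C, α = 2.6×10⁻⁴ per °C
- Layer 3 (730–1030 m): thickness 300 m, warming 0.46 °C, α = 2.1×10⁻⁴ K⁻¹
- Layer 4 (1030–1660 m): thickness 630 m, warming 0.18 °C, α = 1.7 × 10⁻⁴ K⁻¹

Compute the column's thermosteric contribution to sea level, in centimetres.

about 17.0 cm

0–150 m: 3×10⁻⁴ × 150 × 1.2 = 0.05400 m
150–730 m: 2.6×10⁻⁴ × 580 × 0.45 = 0.06786 m
Layer 3: 300 × 2.1×10⁻⁴ × 0.46 = 0.02898 m
Layer 4: 630 × 1.7×10⁻⁴ × 0.18 = 0.019278 m
Δh = 0.05400 + 0.06786 + 0.02898 + 0.019278 = 0.170118 m ≈ 17.0 cm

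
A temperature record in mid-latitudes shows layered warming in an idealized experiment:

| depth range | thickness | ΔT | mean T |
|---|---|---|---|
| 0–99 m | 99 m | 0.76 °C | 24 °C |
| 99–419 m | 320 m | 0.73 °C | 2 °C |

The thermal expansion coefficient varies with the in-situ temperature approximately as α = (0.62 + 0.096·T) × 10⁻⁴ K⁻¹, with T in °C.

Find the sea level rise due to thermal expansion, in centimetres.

Δh ≈ 4.1 cm

Layer 1: α = (0.62 + 0.096×24)×10⁻⁴ = 2.924×10⁻⁴ K⁻¹
Layer 2: α = (0.62 + 0.096×2)×10⁻⁴ = 0.812×10⁻⁴ K⁻¹
99 × 2.924×10⁻⁴ × 0.76 = 0.022000176 m
Layer 2: 0.812×10⁻⁴ × 320 × 0.73 = 0.01896832 m
Δh = 0.022000176 + 0.01896832 = 0.040968496 m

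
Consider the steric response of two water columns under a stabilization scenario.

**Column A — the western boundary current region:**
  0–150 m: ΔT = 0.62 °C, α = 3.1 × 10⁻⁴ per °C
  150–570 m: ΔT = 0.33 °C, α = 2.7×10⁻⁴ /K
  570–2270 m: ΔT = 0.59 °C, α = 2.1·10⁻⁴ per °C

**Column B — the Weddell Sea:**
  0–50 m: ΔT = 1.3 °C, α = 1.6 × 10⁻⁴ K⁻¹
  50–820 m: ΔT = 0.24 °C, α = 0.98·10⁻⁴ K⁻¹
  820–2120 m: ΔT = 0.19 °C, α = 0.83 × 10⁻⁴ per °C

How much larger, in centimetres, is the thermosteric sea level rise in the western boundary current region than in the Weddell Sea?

A Layer 1: 3.1×10⁻⁴ × 150 × 0.62 = 0.02883 m
A Layer 2: 420 × 2.7×10⁻⁴ × 0.33 = 0.037422 m
A Layer 3: 1700 × 2.1×10⁻⁴ × 0.59 = 0.21063 m
A total: 0.276882 m
B 0–50 m: 50 × 1.3 × 1.6×10⁻⁴ = 0.01040 m
B 770 × 0.98×10⁻⁴ × 0.24 = 0.0181104 m
B 0.19 × 1300 × 0.83×10⁻⁴ = 0.020501 m
B total: 0.0490114 m
Difference: 0.276882 − 0.0490114 = 0.2278706 m

22.8 cm larger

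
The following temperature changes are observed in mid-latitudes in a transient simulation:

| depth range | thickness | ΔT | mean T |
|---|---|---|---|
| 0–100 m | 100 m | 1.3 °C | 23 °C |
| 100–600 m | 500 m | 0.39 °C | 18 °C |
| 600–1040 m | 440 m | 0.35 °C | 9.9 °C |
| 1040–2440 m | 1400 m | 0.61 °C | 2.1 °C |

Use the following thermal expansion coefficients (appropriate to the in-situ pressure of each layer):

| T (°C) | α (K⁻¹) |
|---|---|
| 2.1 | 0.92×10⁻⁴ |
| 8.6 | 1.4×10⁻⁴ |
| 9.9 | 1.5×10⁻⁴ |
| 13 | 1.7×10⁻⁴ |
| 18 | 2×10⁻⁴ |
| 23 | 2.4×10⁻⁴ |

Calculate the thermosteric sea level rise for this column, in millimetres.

Δh ≈ 172 mm

Layer 1 at 23 °C → α = 2.4×10⁻⁴ K⁻¹
Layer 2 at 18 °C → α = 2×10⁻⁴ K⁻¹
Layer 3 at 9.9 °C → α = 1.5×10⁻⁴ K⁻¹
Layer 4 at 2.1 °C → α = 0.92×10⁻⁴ K⁻¹
Layer 1: 1.3 × 100 × 2.4×10⁻⁴ = 0.03120 m
Layer 2: 0.39 × 500 × 2×10⁻⁴ = 0.03900 m
600–1040 m: 1.5×10⁻⁴ × 0.35 × 440 = 0.02310 m
0.92×10⁻⁴ × 0.61 × 1400 = 0.078568 m
Δh = 0.03120 + 0.03900 + 0.02310 + 0.078568 = 0.171868 m ≈ 172 mm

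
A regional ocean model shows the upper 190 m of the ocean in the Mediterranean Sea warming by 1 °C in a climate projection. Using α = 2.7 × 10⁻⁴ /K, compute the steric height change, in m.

Δh ≈ 0.0513 m

Δh = αΔT·H = 2.7×10⁻⁴ × 1 × 190 = 0.05130 m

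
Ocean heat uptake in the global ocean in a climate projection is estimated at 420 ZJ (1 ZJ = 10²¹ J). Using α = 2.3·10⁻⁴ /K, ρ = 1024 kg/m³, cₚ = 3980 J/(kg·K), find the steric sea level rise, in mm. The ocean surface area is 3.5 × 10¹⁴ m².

67.7 mm of thermosteric rise

Per unit area: Q = 420×10²¹ / (3.5×10¹⁴) = 1.2×10⁹ J/m²
Δh = αQ/(ρcₚ) = 2.3×10⁻⁴ × 1.2×10⁹ / (1024 × 3980) ≈ 0.067721 m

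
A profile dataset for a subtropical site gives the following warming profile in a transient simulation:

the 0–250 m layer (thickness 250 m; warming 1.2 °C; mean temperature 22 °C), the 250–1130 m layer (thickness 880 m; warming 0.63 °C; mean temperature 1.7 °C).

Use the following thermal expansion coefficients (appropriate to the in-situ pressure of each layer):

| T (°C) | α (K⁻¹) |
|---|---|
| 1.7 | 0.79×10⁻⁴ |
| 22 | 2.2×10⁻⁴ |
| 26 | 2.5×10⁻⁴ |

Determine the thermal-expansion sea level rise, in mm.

Layer 1 at 22 °C → α = 2.2×10⁻⁴ K⁻¹
Layer 2 at 1.7 °C → α = 0.79×10⁻⁴ K⁻¹
Layer 1: 2.2×10⁻⁴ × 250 × 1.2 = 0.06600 m
Layer 2: 0.63 × 880 × 0.79×10⁻⁴ = 0.0437976 m
Δh = 0.06600 + 0.0437976 = 0.1097976 m

about 110 mm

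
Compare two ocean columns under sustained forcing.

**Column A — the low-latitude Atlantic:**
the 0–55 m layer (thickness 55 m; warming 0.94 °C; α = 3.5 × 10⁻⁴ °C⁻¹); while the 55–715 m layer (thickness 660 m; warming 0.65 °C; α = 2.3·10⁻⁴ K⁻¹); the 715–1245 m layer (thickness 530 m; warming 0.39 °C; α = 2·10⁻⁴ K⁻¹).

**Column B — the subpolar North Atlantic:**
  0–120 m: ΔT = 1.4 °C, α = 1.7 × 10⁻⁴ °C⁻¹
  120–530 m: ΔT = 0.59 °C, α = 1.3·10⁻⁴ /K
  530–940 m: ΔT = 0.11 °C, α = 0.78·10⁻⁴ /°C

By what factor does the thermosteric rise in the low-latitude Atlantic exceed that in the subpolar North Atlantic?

2.5

A 0–55 m: 0.94 × 55 × 3.5×10⁻⁴ = 0.018095 m
A 0.65 × 660 × 2.3×10⁻⁴ = 0.09867 m
A 715–1245 m: 2×10⁻⁴ × 530 × 0.39 = 0.04134 m
A total: 0.158105 m
B Layer 1: 1.7×10⁻⁴ × 120 × 1.4 = 0.02856 m
B 1.3×10⁻⁴ × 0.59 × 410 = 0.031447 m
B Layer 3: 410 × 0.11 × 0.78×10⁻⁴ = 0.0035178 m
B total: 0.0635248 m
Ratio: 0.158105 / 0.0635248 ≈ 2.489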